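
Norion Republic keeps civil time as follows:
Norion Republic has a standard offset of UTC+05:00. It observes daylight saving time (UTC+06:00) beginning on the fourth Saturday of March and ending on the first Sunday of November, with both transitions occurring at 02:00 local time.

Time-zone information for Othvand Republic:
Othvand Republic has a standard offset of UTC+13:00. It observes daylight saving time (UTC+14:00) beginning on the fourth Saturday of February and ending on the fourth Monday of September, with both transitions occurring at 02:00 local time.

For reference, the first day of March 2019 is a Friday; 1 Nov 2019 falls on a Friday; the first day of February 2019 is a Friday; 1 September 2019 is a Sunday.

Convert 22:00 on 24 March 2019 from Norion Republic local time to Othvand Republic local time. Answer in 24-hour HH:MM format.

06:00

1 March 2019 is a Friday, so the first Saturday is March 2 and the fourth is March 23.
1 November 2019 is a Friday, so the first Sunday is November 3.
Daylight saving runs 23 March – 3 November; 24 March 2019 is inside that window, so Norion Republic is at UTC+06:00.
22:00 Norion Republic − 6h = 16:00 UTC.
1 February 2019 is a Friday, so the first Saturday is February 2 and the fourth is February 23.
1 September 2019 is a Sunday, so the first Monday is September 2 and the fourth is September 23.
At the standard offset (UTC+13:00), 16:00 UTC + 13h = 05:00 Othvand Republic standard time (rolling into the next day, 25 March 2019).
The standard-time date in Othvand Republic, 25 March 2019, lies within the daylight-saving period (23 February – 23 September), so Othvand Republic is on daylight time, UTC+14:00.
16:00 UTC + 14h = 06:00 Othvand Republic (rolling into the next day, 25 March 2019).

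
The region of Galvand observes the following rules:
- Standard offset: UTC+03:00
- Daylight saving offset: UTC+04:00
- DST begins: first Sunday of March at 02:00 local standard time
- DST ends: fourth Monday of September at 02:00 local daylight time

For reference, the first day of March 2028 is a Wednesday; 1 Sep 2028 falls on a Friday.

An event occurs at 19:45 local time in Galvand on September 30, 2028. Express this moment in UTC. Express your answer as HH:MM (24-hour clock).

16:45

1 March 2028 is a Wednesday, so the first Sunday is March 5.
1 September 2028 is a Friday, so the first Monday is September 4 and the fourth is September 25.
Daylight saving runs 5 March – 25 September; September 30, 2028 is outside that window, so Galvand is on standard time at UTC+03:00.
19:45 local − 3h = 16:45 UTC.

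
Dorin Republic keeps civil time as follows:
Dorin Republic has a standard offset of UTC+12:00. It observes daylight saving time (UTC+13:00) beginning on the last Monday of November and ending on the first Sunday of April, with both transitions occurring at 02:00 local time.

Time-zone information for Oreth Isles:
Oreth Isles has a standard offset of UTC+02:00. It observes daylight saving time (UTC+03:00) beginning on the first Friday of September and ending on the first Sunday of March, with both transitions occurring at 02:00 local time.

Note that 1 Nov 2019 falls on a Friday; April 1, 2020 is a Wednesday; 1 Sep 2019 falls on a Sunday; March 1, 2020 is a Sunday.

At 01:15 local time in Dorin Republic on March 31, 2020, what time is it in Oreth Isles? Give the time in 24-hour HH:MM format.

14:15

1 November 2019 is a Friday, so Mondays fall on 4, 11, 18, 25; the last is November 25.
1 April 2020 is a Wednesday, so the first Sunday is April 5.
Daylight saving runs 25 November 2019 – 5 April 2020; March 31, 2020 is inside that window, so Dorin Republic is at UTC+13:00.
01:15 Dorin Republic − 13h = 12:15 UTC (rolling into the previous day, 30 March 2020).
1 September 2019 is a Sunday, so the first Friday is September 6.
1 March 2020 is a Sunday, so the first Sunday is March 1.
At the standard offset (UTC+02:00), 12:15 UTC + 2h = 14:15 Oreth Isles standard time.
Daylight saving runs 6 September 2019 – 1 March 2020; the standard-time date in Oreth Isles, March 30, 2020, is outside that window, so Oreth Isles is on standard time at UTC+02:00.
12:15 UTC + 2h = 14:15 Oreth Isles.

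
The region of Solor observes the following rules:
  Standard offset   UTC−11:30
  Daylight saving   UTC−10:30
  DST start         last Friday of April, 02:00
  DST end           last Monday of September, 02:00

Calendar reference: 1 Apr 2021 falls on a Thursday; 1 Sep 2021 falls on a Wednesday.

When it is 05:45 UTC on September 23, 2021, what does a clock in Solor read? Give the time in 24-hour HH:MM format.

19:15

1 April 2021 is a Thursday, so Fridays fall on 2, 9, 16, 23, 30; the last is April 30.
1 September 2021 is a Wednesday, so Mondays fall on 6, 13, 20, 27; the last is September 27.
At the standard offset (UTC−11:30), 05:45 UTC − 11h30m = 18:15 Solor standard time (rolling into the previous day, 22 September 2021).
The standard-time date in Solor, September 22, 2021, falls between 30 April and 27 September, so daylight saving is in effect and Solor is at UTC−10:30.
05:45 UTC − 10h30m = 19:15 local (rolling into the previous day, 22 September 2021).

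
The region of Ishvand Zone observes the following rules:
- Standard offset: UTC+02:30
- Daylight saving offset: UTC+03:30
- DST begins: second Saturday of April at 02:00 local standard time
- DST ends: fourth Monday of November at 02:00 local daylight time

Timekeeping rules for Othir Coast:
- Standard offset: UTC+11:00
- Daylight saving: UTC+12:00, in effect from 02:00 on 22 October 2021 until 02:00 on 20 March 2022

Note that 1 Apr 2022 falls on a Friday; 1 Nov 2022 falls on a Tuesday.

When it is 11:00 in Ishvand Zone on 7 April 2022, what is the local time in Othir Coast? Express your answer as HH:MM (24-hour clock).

19:30

1 April 2022 is a Friday, so the first Saturday is April 2 and the second is April 9.
1 November 2022 is a Tuesday, so the first Monday is November 7 and the fourth is November 28.
7 April 2022 is outside the daylight-saving period (9 April – 28 November), so Ishvand Zone is on standard time, UTC+02:30.
11:00 Ishvand Zone − 2h30m = 08:30 UTC.
At the standard offset (UTC+11:00), 08:30 UTC + 11h = 19:30 Othir Coast standard time.
The standard-time date in Othir Coast, 7 April 2022, does not fall between 22 October 2021 and 20 March 2022, so daylight saving is not in effect and Othir Coast is at UTC+11:00.
08:30 UTC + 11h = 19:30 Othir Coast.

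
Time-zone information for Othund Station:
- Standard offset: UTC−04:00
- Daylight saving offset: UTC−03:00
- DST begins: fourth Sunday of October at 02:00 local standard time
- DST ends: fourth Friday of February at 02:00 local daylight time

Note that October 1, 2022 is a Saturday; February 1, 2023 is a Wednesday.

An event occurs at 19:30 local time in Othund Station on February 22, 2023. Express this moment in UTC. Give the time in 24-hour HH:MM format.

22:30

1 October 2022 is a Saturday, so the first Sunday is October 2 and the fourth is October 23.
1 February 2023 is a Wednesday, so the first Friday is February 3 and the fourth is February 24.
Daylight saving runs 23 October 2022 – 24 February 2023; February 22, 2023 is inside that window, so Othund Station is at UTC−03:00.
19:30 local + 3h = 22:30 UTC.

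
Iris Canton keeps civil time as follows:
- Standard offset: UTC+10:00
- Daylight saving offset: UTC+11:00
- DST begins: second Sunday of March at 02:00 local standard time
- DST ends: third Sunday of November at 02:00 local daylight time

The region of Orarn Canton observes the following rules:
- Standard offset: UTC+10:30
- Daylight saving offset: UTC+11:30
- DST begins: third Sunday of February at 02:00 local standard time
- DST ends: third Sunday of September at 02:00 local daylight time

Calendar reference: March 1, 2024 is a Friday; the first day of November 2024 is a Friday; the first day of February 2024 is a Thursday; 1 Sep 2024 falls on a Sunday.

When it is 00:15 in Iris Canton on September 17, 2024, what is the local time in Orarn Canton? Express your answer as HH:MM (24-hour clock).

23:45

1 March 2024 is a Friday, so the first Sunday is March 3 and the second is March 10.
1 November 2024 is a Friday, so the first Sunday is November 3 and the third is November 17.
Daylight saving runs 10 March – 17 November; September 17, 2024 is inside that window, so Iris Canton is at UTC+11:00.
00:15 Iris Canton − 11h = 13:15 UTC (rolling into the previous day, 16 September 2024).
1 February 2024 is a Thursday, so the first Sunday is February 4 and the third is February 18.
1 September 2024 is a Sunday, so the first Sunday is September 1 and the third is September 15.
At the standard offset (UTC+10:30), 13:15 UTC + 10h30m = 23:45 Orarn Canton standard time.
The standard-time date in Orarn Canton, September 16, 2024, does not fall between 18 February and 15 September, so daylight saving is not in effect and Orarn Canton is at UTC+10:30.
13:15 UTC + 10h30m = 23:45 Orarn Canton.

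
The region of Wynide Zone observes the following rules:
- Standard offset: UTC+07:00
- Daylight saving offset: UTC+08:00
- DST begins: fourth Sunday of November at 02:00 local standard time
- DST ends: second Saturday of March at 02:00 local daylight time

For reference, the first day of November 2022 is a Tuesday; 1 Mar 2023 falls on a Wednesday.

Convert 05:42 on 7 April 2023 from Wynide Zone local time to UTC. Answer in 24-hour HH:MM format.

1 November 2022 is a Tuesday, so the first Sunday is November 6 and the fourth is November 27.
1 March 2023 is a Wednesday, so the first Saturday is March 4 and the second is March 11.
7 April 2023 is outside the daylight-saving period (27 November 2022 – 11 March 2023), so Wynide Zone is on standard time, UTC+07:00.
05:42 local − 7h = 22:42 UTC (rolling into the previous day, 6 April 2023).

22:42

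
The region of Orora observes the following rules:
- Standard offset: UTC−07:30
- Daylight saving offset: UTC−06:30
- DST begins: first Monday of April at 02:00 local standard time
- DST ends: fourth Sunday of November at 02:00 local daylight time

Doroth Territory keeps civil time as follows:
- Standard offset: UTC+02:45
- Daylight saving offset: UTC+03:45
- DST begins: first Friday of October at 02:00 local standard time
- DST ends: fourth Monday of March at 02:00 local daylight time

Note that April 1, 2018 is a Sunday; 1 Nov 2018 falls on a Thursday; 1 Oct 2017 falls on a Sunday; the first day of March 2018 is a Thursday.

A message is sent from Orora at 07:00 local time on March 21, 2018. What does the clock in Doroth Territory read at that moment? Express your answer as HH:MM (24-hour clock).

1 April 2018 is a Sunday, so the first Monday is April 2.
1 November 2018 is a Thursday, so the first Sunday is November 4 and the fourth is November 25.
Daylight saving runs 2 April – 25 November; March 21, 2018 is outside that window, so Orora is on standard time at UTC−07:30.
07:00 Orora + 7h30m = 14:30 UTC.
1 October 2017 is a Sunday, so the first Friday is October 6.
1 March 2018 is a Thursday, so the first Monday is March 5 and the fourth is March 26.
At the standard offset (UTC+02:45), 14:30 UTC + 2h45m = 17:15 Doroth Territory standard time.
Daylight saving runs 6 October 2017 – 26 March 2018; the standard-time date in Doroth Territory, March 21, 2018, is inside that window, so Doroth Territory is at UTC+03:45.
14:30 UTC + 3h45m = 18:15 Doroth Territory.

18:15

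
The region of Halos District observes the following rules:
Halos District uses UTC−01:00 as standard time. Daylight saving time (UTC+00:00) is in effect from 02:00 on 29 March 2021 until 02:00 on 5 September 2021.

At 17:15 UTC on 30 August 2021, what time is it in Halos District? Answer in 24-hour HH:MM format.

17:15

At the standard offset (UTC−01:00), 17:15 UTC − 1h = 16:15 Halos District standard time.
The standard-time date in Halos District, 30 August 2021, falls between 29 March and 5 September, so daylight saving is in effect and Halos District is at UTC+00:00.
17:15 UTC + 0h = 17:15 local.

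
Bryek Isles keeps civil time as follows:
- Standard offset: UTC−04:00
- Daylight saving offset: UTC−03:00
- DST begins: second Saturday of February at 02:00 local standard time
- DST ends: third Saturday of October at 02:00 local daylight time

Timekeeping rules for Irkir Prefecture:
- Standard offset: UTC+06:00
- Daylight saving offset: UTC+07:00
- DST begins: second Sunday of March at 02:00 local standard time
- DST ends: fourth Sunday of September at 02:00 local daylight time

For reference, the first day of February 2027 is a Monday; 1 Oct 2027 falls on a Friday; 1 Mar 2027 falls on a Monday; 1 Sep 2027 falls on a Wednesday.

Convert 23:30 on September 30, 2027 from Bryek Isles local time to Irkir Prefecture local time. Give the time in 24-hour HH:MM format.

1 February 2027 is a Monday, so the first Saturday is February 6 and the second is February 13.
1 October 2027 is a Friday, so the first Saturday is October 2 and the third is October 16.
September 30, 2027 falls between 13 February and 16 October, so daylight saving is in effect and Bryek Isles is at UTC−03:00.
23:30 Bryek Isles + 3h = 02:30 UTC (rolling into the next day, 1 October 2027).
1 March 2027 is a Monday, so the first Sunday is March 7 and the second is March 14.
1 September 2027 is a Wednesday, so the first Sunday is September 5 and the fourth is September 26.
At the standard offset (UTC+06:00), 02:30 UTC + 6h = 08:30 Irkir Prefecture standard time.
The standard-time date in Irkir Prefecture, October 1, 2027, does not fall between 14 March and 26 September, so daylight saving is not in effect and Irkir Prefecture is at UTC+06:00.
02:30 UTC + 6h = 08:30 Irkir Prefecture.

08:30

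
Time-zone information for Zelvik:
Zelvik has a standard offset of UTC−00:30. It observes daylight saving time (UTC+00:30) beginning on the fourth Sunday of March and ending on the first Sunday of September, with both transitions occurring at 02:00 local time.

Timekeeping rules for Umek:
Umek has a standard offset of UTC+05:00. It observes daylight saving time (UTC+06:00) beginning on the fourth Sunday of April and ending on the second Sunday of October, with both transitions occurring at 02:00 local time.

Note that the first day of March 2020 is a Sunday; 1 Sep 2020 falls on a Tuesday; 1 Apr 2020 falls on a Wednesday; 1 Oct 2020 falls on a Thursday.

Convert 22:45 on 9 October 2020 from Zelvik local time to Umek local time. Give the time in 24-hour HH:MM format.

1 March 2020 is a Sunday, so the first Sunday is March 1 and the fourth is March 22.
1 September 2020 is a Tuesday, so the first Sunday is September 6.
Daylight saving runs 22 March – 6 September; 9 October 2020 is outside that window, so Zelvik is on standard time at UTC−00:30.
22:45 Zelvik + 0h30m = 23:15 UTC.
1 April 2020 is a Wednesday, so the first Sunday is April 5 and the fourth is April 26.
1 October 2020 is a Thursday, so the first Sunday is October 4 and the second is October 11.
At the standard offset (UTC+05:00), 23:15 UTC + 5h = 04:15 Umek standard time (rolling into the next day, 10 October 2020).
The standard-time date in Umek, 10 October 2020, lies within the daylight-saving period (26 April – 11 October), so Umek is on daylight time, UTC+06:00.
23:15 UTC + 6h = 05:15 Umek (rolling into the next day, 10 October 2020).

05:15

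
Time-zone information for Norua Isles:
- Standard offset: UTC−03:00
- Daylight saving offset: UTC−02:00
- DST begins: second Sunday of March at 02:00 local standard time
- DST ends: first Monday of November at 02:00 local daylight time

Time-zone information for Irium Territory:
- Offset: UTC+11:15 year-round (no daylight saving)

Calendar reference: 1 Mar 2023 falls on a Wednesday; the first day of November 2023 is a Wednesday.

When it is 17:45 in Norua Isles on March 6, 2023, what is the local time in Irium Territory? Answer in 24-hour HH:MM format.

1 March 2023 is a Wednesday, so the first Sunday is March 5 and the second is March 12.
1 November 2023 is a Wednesday, so the first Monday is November 6.
March 6, 2023 is outside the daylight-saving period (12 March – 6 November), so Norua Isles is on standard time, UTC−03:00.
17:45 Norua Isles + 3h = 20:45 UTC.
Irium Territory stays on UTC+11:15 all year.
20:45 UTC + 11h15m = 08:00 Irium Territory (rolling into the next day, 7 March 2023).

08:00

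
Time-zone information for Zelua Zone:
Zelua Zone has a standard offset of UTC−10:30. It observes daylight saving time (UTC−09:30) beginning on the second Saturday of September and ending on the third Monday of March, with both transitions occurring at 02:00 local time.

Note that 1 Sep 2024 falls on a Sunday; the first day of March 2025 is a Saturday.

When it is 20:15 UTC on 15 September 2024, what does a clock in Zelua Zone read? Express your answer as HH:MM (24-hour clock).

10:45

1 September 2024 is a Sunday, so the first Saturday is September 7 and the second is September 14.
1 March 2025 is a Saturday, so the first Monday is March 3 and the third is March 17.
At the standard offset (UTC−10:30), 20:15 UTC − 10h30m = 09:45 Zelua Zone standard time.
The standard-time date in Zelua Zone, 15 September 2024, falls between 14 September 2024 and 17 March 2025, so daylight saving is in effect and Zelua Zone is at UTC−09:30.
20:15 UTC − 9h30m = 10:45 local.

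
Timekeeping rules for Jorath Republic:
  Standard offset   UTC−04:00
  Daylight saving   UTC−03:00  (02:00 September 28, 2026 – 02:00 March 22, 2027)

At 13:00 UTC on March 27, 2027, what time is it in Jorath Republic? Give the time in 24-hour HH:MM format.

At the standard offset (UTC−04:00), 13:00 UTC − 4h = 09:00 Jorath Republic standard time.
Daylight saving runs 28 September 2026 – 22 March 2027; the standard-time date in Jorath Republic, March 27, 2027, is outside that window, so Jorath Republic is on standard time at UTC−04:00.
13:00 UTC − 4h = 09:00 local.

09:00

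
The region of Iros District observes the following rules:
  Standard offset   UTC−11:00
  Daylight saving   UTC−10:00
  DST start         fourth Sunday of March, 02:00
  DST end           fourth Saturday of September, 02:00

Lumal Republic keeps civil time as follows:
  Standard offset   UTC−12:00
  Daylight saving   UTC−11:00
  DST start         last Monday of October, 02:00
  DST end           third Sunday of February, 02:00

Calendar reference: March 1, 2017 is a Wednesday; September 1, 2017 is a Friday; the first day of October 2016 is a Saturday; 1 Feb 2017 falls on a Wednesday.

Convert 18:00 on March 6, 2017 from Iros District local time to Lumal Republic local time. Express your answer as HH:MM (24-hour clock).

17:00

1 March 2017 is a Wednesday, so the first Sunday is March 5 and the fourth is March 26.
1 September 2017 is a Friday, so the first Saturday is September 2 and the fourth is September 23.
March 6, 2017 does not fall between 26 March and 23 September, so daylight saving is not in effect and Iros District is at UTC−11:00.
18:00 Iros District + 11h = 05:00 UTC (rolling into the next day, 7 March 2017).
1 October 2016 is a Saturday, so Mondays fall on 3, 10, 17, 24, 31; the last is October 31.
1 February 2017 is a Wednesday, so the first Sunday is February 5 and the third is February 19.
At the standard offset (UTC−12:00), 05:00 UTC − 12h = 17:00 Lumal Republic standard time (rolling into the previous day, 6 March 2017).
The standard-time date in Lumal Republic, March 6, 2017, is outside the daylight-saving period (31 October 2016 – 19 February 2017), so Lumal Republic is on standard time, UTC−12:00.
05:00 UTC − 12h = 17:00 Lumal Republic (rolling into the previous day, 6 March 2017).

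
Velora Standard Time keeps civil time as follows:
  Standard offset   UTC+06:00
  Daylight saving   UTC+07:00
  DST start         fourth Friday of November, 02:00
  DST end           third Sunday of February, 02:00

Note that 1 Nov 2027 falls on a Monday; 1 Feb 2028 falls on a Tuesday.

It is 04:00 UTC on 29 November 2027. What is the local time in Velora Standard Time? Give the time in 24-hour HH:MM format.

1 November 2027 is a Monday, so the first Friday is November 5 and the fourth is November 26.
1 February 2028 is a Tuesday, so the first Sunday is February 6 and the third is February 20.
At the standard offset (UTC+06:00), 04:00 UTC + 6h = 10:00 Velora Standard Time standard time.
The standard-time date in Velora Standard Time, 29 November 2027, falls between 26 November 2027 and 20 February 2028, so daylight saving is in effect and Velora Standard Time is at UTC+07:00.
04:00 UTC + 7h = 11:00 local.

11:00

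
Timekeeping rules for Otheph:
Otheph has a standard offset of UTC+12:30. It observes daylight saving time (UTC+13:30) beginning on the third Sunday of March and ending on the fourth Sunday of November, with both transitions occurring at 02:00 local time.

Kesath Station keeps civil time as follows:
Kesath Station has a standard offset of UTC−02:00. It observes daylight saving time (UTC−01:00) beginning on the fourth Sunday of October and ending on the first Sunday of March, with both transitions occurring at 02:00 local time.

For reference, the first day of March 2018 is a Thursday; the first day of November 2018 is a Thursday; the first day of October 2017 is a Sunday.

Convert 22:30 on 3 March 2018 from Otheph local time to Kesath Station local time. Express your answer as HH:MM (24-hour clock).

1 March 2018 is a Thursday, so the first Sunday is March 4 and the third is March 18.
1 November 2018 is a Thursday, so the first Sunday is November 4 and the fourth is November 25.
3 March 2018 does not fall between 18 March and 25 November, so daylight saving is not in effect and Otheph is at UTC+12:30.
22:30 Otheph − 12h30m = 10:00 UTC.
1 October 2017 is a Sunday, so the first Sunday is October 1 and the fourth is October 22.
1 March 2018 is a Thursday, so the first Sunday is March 4.
At the standard offset (UTC−02:00), 10:00 UTC − 2h = 08:00 Kesath Station standard time.
The standard-time date in Kesath Station, 3 March 2018, lies within the daylight-saving period (22 October 2017 – 4 March 2018), so Kesath Station is on daylight time, UTC−01:00.
10:00 UTC − 1h = 09:00 Kesath Station.

09:00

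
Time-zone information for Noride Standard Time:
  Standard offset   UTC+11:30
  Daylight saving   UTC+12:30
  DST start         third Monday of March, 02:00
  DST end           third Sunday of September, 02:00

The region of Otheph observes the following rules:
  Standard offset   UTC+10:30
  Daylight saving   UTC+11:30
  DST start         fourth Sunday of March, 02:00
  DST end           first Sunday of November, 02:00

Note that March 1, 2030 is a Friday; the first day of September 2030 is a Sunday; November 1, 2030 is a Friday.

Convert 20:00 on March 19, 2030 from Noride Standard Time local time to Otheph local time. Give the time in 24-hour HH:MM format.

1 March 2030 is a Friday, so the first Monday is March 4 and the third is March 18.
1 September 2030 is a Sunday, so the first Sunday is September 1 and the third is September 15.
March 19, 2030 lies within the daylight-saving period (18 March – 15 September), so Noride Standard Time is on daylight time, UTC+12:30.
20:00 Noride Standard Time − 12h30m = 07:30 UTC.
1 March 2030 is a Friday, so the first Sunday is March 3 and the fourth is March 24.
1 November 2030 is a Friday, so the first Sunday is November 3.
At the standard offset (UTC+10:30), 07:30 UTC + 10h30m = 18:00 Otheph standard time.
The standard-time date in Otheph, March 19, 2030, does not fall between 24 March and 3 November, so daylight saving is not in effect and Otheph is at UTC+10:30.
07:30 UTC + 10h30m = 18:00 Otheph.

18:00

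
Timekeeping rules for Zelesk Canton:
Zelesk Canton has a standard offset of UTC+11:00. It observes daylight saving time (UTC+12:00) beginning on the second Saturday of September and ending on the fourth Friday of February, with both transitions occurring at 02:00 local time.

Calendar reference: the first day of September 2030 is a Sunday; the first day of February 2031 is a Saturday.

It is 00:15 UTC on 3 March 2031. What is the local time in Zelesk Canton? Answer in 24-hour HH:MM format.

1 September 2030 is a Sunday, so the first Saturday is September 7 and the second is September 14.
1 February 2031 is a Saturday, so the first Friday is February 7 and the fourth is February 28.
At the standard offset (UTC+11:00), 00:15 UTC + 11h = 11:15 Zelesk Canton standard time.
The standard-time date in Zelesk Canton, 3 March 2031, is outside the daylight-saving period (14 September 2030 – 28 February 2031), so Zelesk Canton is on standard time, UTC+11:00.
00:15 UTC + 11h = 11:15 local.

11:15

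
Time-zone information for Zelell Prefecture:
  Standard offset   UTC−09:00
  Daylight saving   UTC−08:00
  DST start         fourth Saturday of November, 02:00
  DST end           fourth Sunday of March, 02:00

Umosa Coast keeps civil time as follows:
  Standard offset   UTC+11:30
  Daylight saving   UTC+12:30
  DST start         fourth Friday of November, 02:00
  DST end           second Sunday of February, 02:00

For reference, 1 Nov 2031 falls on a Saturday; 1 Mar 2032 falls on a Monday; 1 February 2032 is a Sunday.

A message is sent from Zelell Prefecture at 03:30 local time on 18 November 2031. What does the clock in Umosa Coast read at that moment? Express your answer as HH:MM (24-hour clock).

00:00

1 November 2031 is a Saturday, so the first Saturday is November 1 and the fourth is November 22.
1 March 2032 is a Monday, so the first Sunday is March 7 and the fourth is March 28.
18 November 2031 does not fall between 22 November 2031 and 28 March 2032, so daylight saving is not in effect and Zelell Prefecture is at UTC−09:00.
03:30 Zelell Prefecture + 9h = 12:30 UTC.
1 November 2031 is a Saturday, so the first Friday is November 7 and the fourth is November 28.
1 February 2032 is a Sunday, so the first Sunday is February 1 and the second is February 8.
At the standard offset (UTC+11:30), 12:30 UTC + 11h30m = 00:00 Umosa Coast standard time (rolling into the next day, 19 November 2031).
The standard-time date in Umosa Coast, 19 November 2031, is outside the daylight-saving period (28 November 2031 – 8 February 2032), so Umosa Coast is on standard time, UTC+11:30.
12:30 UTC + 11h30m = 00:00 Umosa Coast (rolling into the next day, 19 November 2031).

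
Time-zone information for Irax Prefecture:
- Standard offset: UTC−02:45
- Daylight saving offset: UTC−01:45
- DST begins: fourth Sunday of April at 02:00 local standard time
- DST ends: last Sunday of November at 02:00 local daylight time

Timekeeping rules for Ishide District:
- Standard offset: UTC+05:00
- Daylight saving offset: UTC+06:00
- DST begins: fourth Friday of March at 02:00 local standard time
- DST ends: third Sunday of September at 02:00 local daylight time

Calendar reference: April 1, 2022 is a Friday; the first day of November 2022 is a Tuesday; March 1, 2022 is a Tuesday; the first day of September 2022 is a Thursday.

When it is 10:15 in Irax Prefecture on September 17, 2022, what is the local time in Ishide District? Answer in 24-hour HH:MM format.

1 April 2022 is a Friday, so the first Sunday is April 3 and the fourth is April 24.
1 November 2022 is a Tuesday, so Sundays fall on 6, 13, 20, 27; the last is November 27.
September 17, 2022 falls between 24 April and 27 November, so daylight saving is in effect and Irax Prefecture is at UTC−01:45.
10:15 Irax Prefecture + 1h45m = 12:00 UTC.
1 March 2022 is a Tuesday, so the first Friday is March 4 and the fourth is March 25.
1 September 2022 is a Thursday, so the first Sunday is September 4 and the third is September 18.
At the standard offset (UTC+05:00), 12:00 UTC + 5h = 17:00 Ishide District standard time.
The standard-time date in Ishide District, September 17, 2022, lies within the daylight-saving period (25 March – 18 September), so Ishide District is on daylight time, UTC+06:00.
12:00 UTC + 6h = 18:00 Ishide District.

18:00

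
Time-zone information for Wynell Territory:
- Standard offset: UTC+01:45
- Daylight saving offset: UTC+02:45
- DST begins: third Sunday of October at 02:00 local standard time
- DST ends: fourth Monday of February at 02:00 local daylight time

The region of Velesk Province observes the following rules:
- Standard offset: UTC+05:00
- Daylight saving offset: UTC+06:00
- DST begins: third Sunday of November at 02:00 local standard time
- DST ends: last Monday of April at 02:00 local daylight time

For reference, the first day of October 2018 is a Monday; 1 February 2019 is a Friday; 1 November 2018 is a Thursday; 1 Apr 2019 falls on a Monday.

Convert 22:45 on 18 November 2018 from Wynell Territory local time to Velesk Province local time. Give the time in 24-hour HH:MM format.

02:00

1 October 2018 is a Monday, so the first Sunday is October 7 and the third is October 21.
1 February 2019 is a Friday, so the first Monday is February 4 and the fourth is February 25.
18 November 2018 falls between 21 October 2018 and 25 February 2019, so daylight saving is in effect and Wynell Territory is at UTC+02:45.
22:45 Wynell Territory − 2h45m = 20:00 UTC.
1 November 2018 is a Thursday, so the first Sunday is November 4 and the third is November 18.
1 April 2019 is a Monday, so Mondays fall on 1, 8, 15, 22, 29; the last is April 29.
At the standard offset (UTC+05:00), 20:00 UTC + 5h = 01:00 Velesk Province standard time (rolling into the next day, 19 November 2018).
The standard-time date in Velesk Province, 19 November 2018, falls between 18 November 2018 and 29 April 2019, so daylight saving is in effect and Velesk Province is at UTC+06:00.
20:00 UTC + 6h = 02:00 Velesk Province (rolling into the next day, 19 November 2018).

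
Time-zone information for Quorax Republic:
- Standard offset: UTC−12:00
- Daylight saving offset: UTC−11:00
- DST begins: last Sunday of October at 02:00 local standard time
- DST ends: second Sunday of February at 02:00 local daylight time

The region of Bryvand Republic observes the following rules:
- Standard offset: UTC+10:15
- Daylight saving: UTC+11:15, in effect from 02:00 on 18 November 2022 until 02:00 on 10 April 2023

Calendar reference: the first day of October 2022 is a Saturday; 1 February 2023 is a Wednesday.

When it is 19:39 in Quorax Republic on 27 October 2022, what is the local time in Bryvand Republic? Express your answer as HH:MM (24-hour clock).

17:54

1 October 2022 is a Saturday, so Sundays fall on 2, 9, 16, 23, 30; the last is October 30.
1 February 2023 is a Wednesday, so the first Sunday is February 5 and the second is February 12.
27 October 2022 is outside the daylight-saving period (30 October 2022 – 12 February 2023), so Quorax Republic is on standard time, UTC−12:00.
19:39 Quorax Republic + 12h = 07:39 UTC (rolling into the next day, 28 October 2022).
At the standard offset (UTC+10:15), 07:39 UTC + 10h15m = 17:54 Bryvand Republic standard time.
The standard-time date in Bryvand Republic, 28 October 2022, is outside the daylight-saving period (18 November 2022 – 10 April 2023), so Bryvand Republic is on standard time, UTC+10:15.
07:39 UTC + 10h15m = 17:54 Bryvand Republic.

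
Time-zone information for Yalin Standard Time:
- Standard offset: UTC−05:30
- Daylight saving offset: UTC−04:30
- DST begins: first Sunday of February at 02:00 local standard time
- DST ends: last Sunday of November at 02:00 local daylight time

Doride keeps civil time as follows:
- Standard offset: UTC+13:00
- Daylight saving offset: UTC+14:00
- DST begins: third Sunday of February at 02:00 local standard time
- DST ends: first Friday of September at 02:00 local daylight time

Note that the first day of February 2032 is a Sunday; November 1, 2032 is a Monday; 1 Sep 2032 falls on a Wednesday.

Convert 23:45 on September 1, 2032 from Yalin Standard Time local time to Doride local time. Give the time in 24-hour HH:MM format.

1 February 2032 is a Sunday, so the first Sunday is February 1.
1 November 2032 is a Monday, so Sundays fall on 7, 14, 21, 28; the last is November 28.
September 1, 2032 falls between 1 February and 28 November, so daylight saving is in effect and Yalin Standard Time is at UTC−04:30.
23:45 Yalin Standard Time + 4h30m = 04:15 UTC (rolling into the next day, 2 September 2032).
1 February 2032 is a Sunday, so the first Sunday is February 1 and the third is February 15.
1 September 2032 is a Wednesday, so the first Friday is September 3.
At the standard offset (UTC+13:00), 04:15 UTC + 13h = 17:15 Doride standard time.
The standard-time date in Doride, September 2, 2032, lies within the daylight-saving period (15 February – 3 September), so Doride is on daylight time, UTC+14:00.
04:15 UTC + 14h = 18:15 Doride.

18:15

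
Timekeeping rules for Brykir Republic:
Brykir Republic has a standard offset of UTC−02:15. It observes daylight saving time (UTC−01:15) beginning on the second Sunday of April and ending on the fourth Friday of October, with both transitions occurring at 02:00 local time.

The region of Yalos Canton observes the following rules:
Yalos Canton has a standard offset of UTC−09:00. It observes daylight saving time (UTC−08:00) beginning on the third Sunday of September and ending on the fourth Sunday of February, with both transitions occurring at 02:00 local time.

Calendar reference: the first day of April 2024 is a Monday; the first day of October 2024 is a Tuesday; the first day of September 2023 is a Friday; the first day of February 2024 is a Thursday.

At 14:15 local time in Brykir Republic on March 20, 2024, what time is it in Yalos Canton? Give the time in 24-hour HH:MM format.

1 April 2024 is a Monday, so the first Sunday is April 7 and the second is April 14.
1 October 2024 is a Tuesday, so the first Friday is October 4 and the fourth is October 25.
March 20, 2024 is outside the daylight-saving period (14 April – 25 October), so Brykir Republic is on standard time, UTC−02:15.
14:15 Brykir Republic + 2h15m = 16:30 UTC.
1 September 2023 is a Friday, so the first Sunday is September 3 and the third is September 17.
1 February 2024 is a Thursday, so the first Sunday is February 4 and the fourth is February 25.
At the standard offset (UTC−09:00), 16:30 UTC − 9h = 07:30 Yalos Canton standard time.
The standard-time date in Yalos Canton, March 20, 2024, does not fall between 17 September 2023 and 25 February 2024, so daylight saving is not in effect and Yalos Canton is at UTC−09:00.
16:30 UTC − 9h = 07:30 Yalos Canton.

07:30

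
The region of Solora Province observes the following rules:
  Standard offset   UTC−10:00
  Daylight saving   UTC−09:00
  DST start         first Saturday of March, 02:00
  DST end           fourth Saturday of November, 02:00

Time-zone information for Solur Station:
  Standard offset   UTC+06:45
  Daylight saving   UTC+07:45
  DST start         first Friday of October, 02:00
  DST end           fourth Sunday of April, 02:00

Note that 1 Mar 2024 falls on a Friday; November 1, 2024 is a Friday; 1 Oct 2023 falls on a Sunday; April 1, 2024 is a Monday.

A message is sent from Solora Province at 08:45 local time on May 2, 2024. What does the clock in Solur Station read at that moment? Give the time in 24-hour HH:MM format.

1 March 2024 is a Friday, so the first Saturday is March 2.
1 November 2024 is a Friday, so the first Saturday is November 2 and the fourth is November 23.
May 2, 2024 falls between 2 March and 23 November, so daylight saving is in effect and Solora Province is at UTC−09:00.
08:45 Solora Province + 9h = 17:45 UTC.
1 October 2023 is a Sunday, so the first Friday is October 6.
1 April 2024 is a Monday, so the first Sunday is April 7 and the fourth is April 28.
At the standard offset (UTC+06:45), 17:45 UTC + 6h45m = 00:30 Solur Station standard time (rolling into the next day, 3 May 2024).
The standard-time date in Solur Station, May 3, 2024, does not fall between 6 October 2023 and 28 April 2024, so daylight saving is not in effect and Solur Station is at UTC+06:45.
17:45 UTC + 6h45m = 00:30 Solur Station (rolling into the next day, 3 May 2024).

00:30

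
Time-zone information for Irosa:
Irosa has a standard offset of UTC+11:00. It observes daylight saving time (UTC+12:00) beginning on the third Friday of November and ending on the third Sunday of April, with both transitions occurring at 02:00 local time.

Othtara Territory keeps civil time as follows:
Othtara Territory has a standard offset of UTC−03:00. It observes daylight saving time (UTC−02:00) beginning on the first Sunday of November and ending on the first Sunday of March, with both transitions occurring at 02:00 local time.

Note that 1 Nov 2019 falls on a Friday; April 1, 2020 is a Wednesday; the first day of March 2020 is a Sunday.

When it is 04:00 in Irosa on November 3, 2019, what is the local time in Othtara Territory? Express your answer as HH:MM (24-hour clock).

1 November 2019 is a Friday, so the first Friday is November 1 and the third is November 15.
1 April 2020 is a Wednesday, so the first Sunday is April 5 and the third is April 19.
November 3, 2019 does not fall between 15 November 2019 and 19 April 2020, so daylight saving is not in effect and Irosa is at UTC+11:00.
04:00 Irosa − 11h = 17:00 UTC (rolling into the previous day, 2 November 2019).
1 November 2019 is a Friday, so the first Sunday is November 3.
1 March 2020 is a Sunday, so the first Sunday is March 1.
At the standard offset (UTC−03:00), 17:00 UTC − 3h = 14:00 Othtara Territory standard time.
The standard-time date in Othtara Territory, November 2, 2019, does not fall between 3 November 2019 and 1 March 2020, so daylight saving is not in effect and Othtara Territory is at UTC−03:00.
17:00 UTC − 3h = 14:00 Othtara Territory.

14:00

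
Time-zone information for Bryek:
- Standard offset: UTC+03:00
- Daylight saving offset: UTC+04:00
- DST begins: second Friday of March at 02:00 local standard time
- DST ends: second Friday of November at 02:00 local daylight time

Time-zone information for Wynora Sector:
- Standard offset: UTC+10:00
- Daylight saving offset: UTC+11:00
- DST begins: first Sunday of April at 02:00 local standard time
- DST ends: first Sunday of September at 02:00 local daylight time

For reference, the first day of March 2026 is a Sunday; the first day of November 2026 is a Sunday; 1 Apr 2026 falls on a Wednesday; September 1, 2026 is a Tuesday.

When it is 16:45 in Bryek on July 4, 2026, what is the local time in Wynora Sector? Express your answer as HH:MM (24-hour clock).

23:45

1 March 2026 is a Sunday, so the first Friday is March 6 and the second is March 13.
1 November 2026 is a Sunday, so the first Friday is November 6 and the second is November 13.
July 4, 2026 falls between 13 March and 13 November, so daylight saving is in effect and Bryek is at UTC+04:00.
16:45 Bryek − 4h = 12:45 UTC.
1 April 2026 is a Wednesday, so the first Sunday is April 5.
1 September 2026 is a Tuesday, so the first Sunday is September 6.
At the standard offset (UTC+10:00), 12:45 UTC + 10h = 22:45 Wynora Sector standard time.
Daylight saving runs 5 April – 6 September; the standard-time date in Wynora Sector, July 4, 2026, is inside that window, so Wynora Sector is at UTC+11:00.
12:45 UTC + 11h = 23:45 Wynora Sector.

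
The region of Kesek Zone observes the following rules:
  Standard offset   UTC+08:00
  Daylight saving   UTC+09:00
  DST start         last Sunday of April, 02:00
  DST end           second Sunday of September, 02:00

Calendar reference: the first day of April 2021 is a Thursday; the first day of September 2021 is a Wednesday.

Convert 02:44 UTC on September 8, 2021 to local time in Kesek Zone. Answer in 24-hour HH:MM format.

1 April 2021 is a Thursday, so Sundays fall on 4, 11, 18, 25; the last is April 25.
1 September 2021 is a Wednesday, so the first Sunday is September 5 and the second is September 12.
At the standard offset (UTC+08:00), 02:44 UTC + 8h = 10:44 Kesek Zone standard time.
Daylight saving runs 25 April – 12 September; the standard-time date in Kesek Zone, September 8, 2021, is inside that window, so Kesek Zone is at UTC+09:00.
02:44 UTC + 9h = 11:44 local.

11:44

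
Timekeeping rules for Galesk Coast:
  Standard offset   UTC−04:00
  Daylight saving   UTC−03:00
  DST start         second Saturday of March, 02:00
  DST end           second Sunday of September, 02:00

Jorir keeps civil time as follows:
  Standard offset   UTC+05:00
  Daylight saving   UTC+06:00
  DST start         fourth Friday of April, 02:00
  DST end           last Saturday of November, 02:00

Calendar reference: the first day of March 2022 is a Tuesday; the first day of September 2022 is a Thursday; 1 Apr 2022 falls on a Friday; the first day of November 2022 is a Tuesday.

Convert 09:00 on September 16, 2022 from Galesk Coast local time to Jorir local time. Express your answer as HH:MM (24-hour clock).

1 March 2022 is a Tuesday, so the first Saturday is March 5 and the second is March 12.
1 September 2022 is a Thursday, so the first Sunday is September 4 and the second is September 11.
September 16, 2022 does not fall between 12 March and 11 September, so daylight saving is not in effect and Galesk Coast is at UTC−04:00.
09:00 Galesk Coast + 4h = 13:00 UTC.
1 April 2022 is a Friday, so the first Friday is April 1 and the fourth is April 22.
1 November 2022 is a Tuesday, so Saturdays fall on 5, 12, 19, 26; the last is November 26.
At the standard offset (UTC+05:00), 13:00 UTC + 5h = 18:00 Jorir standard time.
The standard-time date in Jorir, September 16, 2022, lies within the daylight-saving period (22 April – 26 November), so Jorir is on daylight time, UTC+06:00.
13:00 UTC + 6h = 19:00 Jorir.

19:00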